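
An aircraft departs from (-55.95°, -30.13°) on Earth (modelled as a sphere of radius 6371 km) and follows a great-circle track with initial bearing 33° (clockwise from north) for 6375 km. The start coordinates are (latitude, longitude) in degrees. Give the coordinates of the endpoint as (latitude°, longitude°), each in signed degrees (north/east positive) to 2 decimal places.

-2.98°, -2.80°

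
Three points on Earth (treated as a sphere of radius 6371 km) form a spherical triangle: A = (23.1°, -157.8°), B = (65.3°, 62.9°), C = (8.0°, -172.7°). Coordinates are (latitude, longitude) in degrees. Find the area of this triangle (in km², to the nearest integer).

13257845 km²

Side lengths (central angles): a = 1.6783, b = 0.3630, c = 1.5057 rad; semiperimeter s = 1.7735.
By l'Huilier's theorem, tan(E/4) = √[tan(s/2) tan((s−a)/2) tan((s−b)/2) tan((s−c)/2)], giving spherical excess E = 0.3266 rad.
Area = E·R² = 0.3266 × (6371)² ≈ 13257845 km².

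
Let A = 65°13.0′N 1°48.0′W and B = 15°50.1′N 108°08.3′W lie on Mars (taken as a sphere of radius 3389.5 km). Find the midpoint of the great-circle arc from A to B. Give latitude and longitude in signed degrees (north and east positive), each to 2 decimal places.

51.62°, -82.66°

The central angle between A and B is δ = 1.4361 rad.
With f = 0.5, the slerp weights are sin((1−f)δ)/sin δ = 0.6639 and sin(fδ)/sin δ = 0.6639.
Weighted sum of the unit vectors: (0.6639)·(0.4190,-0.0132,0.9079) + (0.6639)·(-0.2995,-0.9142,0.2729) = (0.0793, -0.6157, 0.7839).
Converting back: φ = atan2(z, √(x²+y²)) = 51.62°, λ = atan2(y, x) = -82.66°.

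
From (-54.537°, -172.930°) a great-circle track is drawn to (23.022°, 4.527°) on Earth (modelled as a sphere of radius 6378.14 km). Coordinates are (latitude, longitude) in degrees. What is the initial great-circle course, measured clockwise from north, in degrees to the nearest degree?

With φ₁ = -0.9519, φ₂ = 0.4018, Δλ = 3.0972 rad, the forward-azimuth formula gives
θ = atan2( sin Δλ cos φ₂ , cos φ₁ sin φ₂ − sin φ₁ cos φ₂ cos Δλ ) = atan2(0.0408, -0.5220) = 175.53°.
So the initial bearing is 176°.

176°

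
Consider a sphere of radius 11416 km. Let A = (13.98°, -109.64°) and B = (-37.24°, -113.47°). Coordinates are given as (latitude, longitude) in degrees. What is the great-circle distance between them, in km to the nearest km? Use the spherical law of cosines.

With latitudes φ₁ = 13.980°, φ₂ = -37.240° and longitude difference Δλ = -3.830°:
cos c = sin φ₁ sin φ₂ + cos φ₁ cos φ₂ cos Δλ = (0.2416)(-0.6052) + (0.9704)(0.7961)(0.9978) = 0.62461,
so c = arccos(0.62461) = 0.89617 rad.
Distance = R·c = 11416 × 0.8962 ≈ 10231 km.

10231 km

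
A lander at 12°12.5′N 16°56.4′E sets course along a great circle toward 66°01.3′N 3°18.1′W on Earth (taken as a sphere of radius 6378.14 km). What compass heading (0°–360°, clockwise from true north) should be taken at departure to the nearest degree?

350°

With φ₁ = 0.2131, φ₂ = 1.1523, Δλ = -0.3533 rad, the forward-azimuth formula gives
θ = atan2( sin Δλ cos φ₂ , cos φ₁ sin φ₂ − sin φ₁ cos φ₂ cos Δλ ) = atan2(-0.1406, 0.8124) = -9.82°.
Adding 360° brings this into [0°, 360°): 350°.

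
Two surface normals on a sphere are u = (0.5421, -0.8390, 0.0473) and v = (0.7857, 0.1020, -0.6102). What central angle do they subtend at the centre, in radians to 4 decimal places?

1.2541 rad

u·v = 0.3115; |u| = 1.0000, |v| = 1.0000.
cos θ = (u·v)/(|u||v|) = 0.3115, so θ = 1.2541 rad.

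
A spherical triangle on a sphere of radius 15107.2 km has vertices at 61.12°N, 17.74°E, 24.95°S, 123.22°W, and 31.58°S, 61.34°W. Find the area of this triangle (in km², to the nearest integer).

390869234 km²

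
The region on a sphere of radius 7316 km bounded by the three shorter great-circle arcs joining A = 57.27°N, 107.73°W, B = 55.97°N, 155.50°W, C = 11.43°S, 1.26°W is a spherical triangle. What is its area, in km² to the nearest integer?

Side lengths (central angles): a = 2.2893, b = 1.8933, c = 0.4498 rad; semiperimeter s = 2.3162.
By l'Huilier's theorem, tan(E/4) = √[tan(s/2) tan((s−a)/2) tan((s−b)/2) tan((s−c)/2)], giving spherical excess E = 0.3764 rad.
Area = E·R² = 0.3764 × (7316)² ≈ 20147074 km².

20147074 km²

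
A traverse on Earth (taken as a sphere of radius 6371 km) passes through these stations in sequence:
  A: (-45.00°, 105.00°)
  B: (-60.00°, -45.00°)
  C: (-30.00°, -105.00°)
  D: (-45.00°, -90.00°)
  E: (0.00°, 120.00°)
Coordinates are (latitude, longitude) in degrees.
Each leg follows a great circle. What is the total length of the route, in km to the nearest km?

Leg A→B: central angle 1.2596 rad, distance 8025.0 km.
Leg B→C: central angle 0.8638 rad, distance 5503.6 km.
Leg C→D: central angle 0.3330 rad, distance 2121.7 km.
Leg D→E: central angle 2.2299 rad, distance 14206.4 km.
Total: 8025.0 + 5503.6 + 2121.7 + 14206.4 ≈ 29857 km.

29857 km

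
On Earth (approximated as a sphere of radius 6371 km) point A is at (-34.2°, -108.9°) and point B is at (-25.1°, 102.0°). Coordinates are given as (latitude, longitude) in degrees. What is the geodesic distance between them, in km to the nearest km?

Let φ₁ = -0.5969 rad, φ₂ = -0.4381 rad, and Δλ = -2.6023 rad.
cos c = sin φ₁ sin φ₂ + cos φ₁ cos φ₂ cos Δλ = (-0.5621)(-0.4242) + (0.8271)(0.9056)(-0.8581) = -0.40424,
so c = arccos(-0.40424) = 1.98694 rad.
Distance = R·c = 6371 × 1.9869 ≈ 12659 km.

12659 km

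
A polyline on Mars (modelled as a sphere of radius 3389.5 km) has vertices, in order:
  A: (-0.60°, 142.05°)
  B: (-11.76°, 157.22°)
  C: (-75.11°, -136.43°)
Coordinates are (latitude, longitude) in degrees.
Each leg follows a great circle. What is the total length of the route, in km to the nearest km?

5408 km

Leg A→B: central angle 0.3271 rad, distance 1108.7 km.
Leg B→C: central angle 1.2683 rad, distance 4299.0 km.
Total: 1108.7 + 4299.0 ≈ 5408 km.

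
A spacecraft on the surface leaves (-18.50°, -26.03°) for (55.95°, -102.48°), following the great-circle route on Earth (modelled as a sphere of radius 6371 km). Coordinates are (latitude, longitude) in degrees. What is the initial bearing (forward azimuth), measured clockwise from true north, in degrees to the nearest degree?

327°

Δλ = -76.450° = -1.3343 rad.
y = sin Δλ · cos φ₂ = (-0.9722)(0.5599) = -0.5443
x = cos φ₁ sin φ₂ − sin φ₁ cos φ₂ cos Δλ = (0.9483)(0.8285) − (-0.3173)(0.5599)(0.2343) = 0.8274
θ = atan2(y, x) = -33.34°; adding 360° gives 327°.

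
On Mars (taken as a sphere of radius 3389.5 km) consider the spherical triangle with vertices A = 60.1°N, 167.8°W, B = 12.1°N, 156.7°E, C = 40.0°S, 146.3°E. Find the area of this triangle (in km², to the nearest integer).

Side lengths (central angles): a = 0.9248, b = 1.8666, c = 0.9539 rad; semiperimeter s = 1.8726.
By l'Huilier's theorem, tan(E/4) = √[tan(s/2) tan((s−a)/2) tan((s−b)/2) tan((s−c)/2)], giving spherical excess E = 0.1292 rad.
Area = E·R² = 0.1292 × (3389.5)² ≈ 1484366 km².

1484366 km²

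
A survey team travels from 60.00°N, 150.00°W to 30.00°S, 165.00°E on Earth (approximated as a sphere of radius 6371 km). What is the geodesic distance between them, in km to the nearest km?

In radians: φ₁ = 1.0472, φ₂ = -0.5236, Δλ = -45.000° = -0.7854 rad.
Haversine: a = sin²(Δφ/2) + cos φ₁ cos φ₂ sin²(Δλ/2) = 0.5000 + (0.5000)(0.8660)(0.1464) = 0.56341.
Central angle c = 2·arcsin(√a) = 1.69797 rad.
Distance = R·c = 6371 × 1.6980 ≈ 10818 km.

10818 km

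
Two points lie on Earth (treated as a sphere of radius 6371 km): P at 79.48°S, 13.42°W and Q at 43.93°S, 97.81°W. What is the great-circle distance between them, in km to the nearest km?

5112 km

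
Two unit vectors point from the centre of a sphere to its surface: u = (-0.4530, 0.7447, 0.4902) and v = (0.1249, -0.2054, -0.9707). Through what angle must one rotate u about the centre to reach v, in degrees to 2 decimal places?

u·v = -0.6854; |u| = 1.0000, |v| = 1.0000.
cos θ = (u·v)/(|u||v|) = -0.6853, so θ = 133.26°.

133.26°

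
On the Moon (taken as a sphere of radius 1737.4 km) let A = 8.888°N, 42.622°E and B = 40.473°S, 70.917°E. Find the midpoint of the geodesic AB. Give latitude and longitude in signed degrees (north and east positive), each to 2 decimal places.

The central angle between A and B is δ = 0.9746 rad.
With f = 0.5, the slerp weights are sin((1−f)δ)/sin δ = 0.5659 and sin(fδ)/sin δ = 0.5659.
Weighted sum of the unit vectors: (0.5659)·(0.7270,0.6690,0.1545) + (0.5659)·(0.2487,0.7189,-0.6491) = (0.5521, 0.7854, -0.2799).
Converting back: φ = atan2(z, √(x²+y²)) = -16.25°, λ = atan2(y, x) = 54.89°.

-16.25°, 54.89°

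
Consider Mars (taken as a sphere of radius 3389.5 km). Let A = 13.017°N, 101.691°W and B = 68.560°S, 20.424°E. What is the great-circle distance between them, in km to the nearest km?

6715 km

In radians: φ₁ = 0.2272, φ₂ = -1.1966, Δλ = 122.115° = 2.1313 rad.
cos c = sin φ₁ sin φ₂ + cos φ₁ cos φ₂ cos Δλ = (0.2252)(-0.9308) + (0.9743)(0.3655)(-0.5316) = -0.39898,
so c = arccos(-0.39898) = 1.98120 rad.
Distance = R·c = 3389.5 × 1.9812 ≈ 6715 km.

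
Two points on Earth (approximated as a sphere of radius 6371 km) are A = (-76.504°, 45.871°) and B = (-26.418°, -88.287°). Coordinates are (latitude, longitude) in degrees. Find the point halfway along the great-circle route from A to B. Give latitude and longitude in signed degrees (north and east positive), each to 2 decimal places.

The central angle between A and B is δ = 1.2797 rad.
With f = 0.5, the slerp weights are sin((1−f)δ)/sin δ = 0.6233 and sin(fδ)/sin δ = 0.6233.
Weighted sum of the unit vectors: (0.6233)·(0.1625,0.1675,-0.9724) + (0.6233)·(0.0268,-0.8952,-0.4449) = (0.1180, -0.4535, -0.8834).
Converting back: φ = atan2(z, √(x²+y²)) = -62.05°, λ = atan2(y, x) = -75.42°.

-62.05°, -75.42°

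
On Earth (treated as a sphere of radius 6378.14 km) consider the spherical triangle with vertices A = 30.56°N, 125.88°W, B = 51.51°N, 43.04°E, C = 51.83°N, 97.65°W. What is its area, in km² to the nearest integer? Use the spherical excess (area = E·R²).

9441541 km²

Side lengths (central angles): a = 1.2474, b = 0.5185, c = 1.6991 rad; semiperimeter s = 1.7325.
By l'Huilier's theorem, tan(E/4) = √[tan(s/2) tan((s−a)/2) tan((s−b)/2) tan((s−c)/2)], giving spherical excess E = 0.2321 rad.
Area = E·R² = 0.2321 × (6378.14)² ≈ 9441541 km².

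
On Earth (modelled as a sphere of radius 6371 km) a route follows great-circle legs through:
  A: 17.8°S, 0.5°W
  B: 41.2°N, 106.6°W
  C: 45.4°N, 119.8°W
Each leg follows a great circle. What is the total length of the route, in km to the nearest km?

Leg A→B: central angle 1.9823 rad, distance 12629.5 km.
Leg B→C: central angle 0.1827 rad, distance 1164.0 km.
Total: 12629.5 + 1164.0 ≈ 13794 km.

13794 km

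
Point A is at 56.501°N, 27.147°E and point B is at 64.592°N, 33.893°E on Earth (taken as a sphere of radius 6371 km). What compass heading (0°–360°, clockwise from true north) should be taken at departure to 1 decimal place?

19.4°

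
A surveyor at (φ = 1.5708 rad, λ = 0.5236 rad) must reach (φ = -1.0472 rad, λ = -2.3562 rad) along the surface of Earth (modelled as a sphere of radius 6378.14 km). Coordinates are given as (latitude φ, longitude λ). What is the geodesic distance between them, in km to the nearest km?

In radians: φ₁ = 1.5708, φ₂ = -1.0472, Δλ = -165.000° = -2.8798 rad.
Haversine: a = sin²(Δφ/2) + cos φ₁ cos φ₂ sin²(Δλ/2) = 0.9330 + (-0.0000)(0.5000)(0.9830) = 0.93301.
Central angle c = 2·arcsin(√a) = 2.61799 rad.
Distance = R·c = 6378.14 × 2.6180 ≈ 16698 km.

16698 km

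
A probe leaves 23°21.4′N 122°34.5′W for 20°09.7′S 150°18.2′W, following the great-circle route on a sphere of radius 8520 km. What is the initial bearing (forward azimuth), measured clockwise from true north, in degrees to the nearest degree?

214°

Δλ = -27.728° = -0.4840 rad.
y = sin Δλ · cos φ₂ = (-0.4653)(0.9387) = -0.4368
x = cos φ₁ sin φ₂ − sin φ₁ cos φ₂ cos Δλ = (0.9181)(-0.3447) − (0.3965)(0.9387)(0.8852) = -0.6458
θ = atan2(y, x) = -145.93°; adding 360° gives 214°.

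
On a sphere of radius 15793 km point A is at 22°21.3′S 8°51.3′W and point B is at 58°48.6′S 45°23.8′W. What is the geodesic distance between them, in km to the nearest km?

12335 km

With latitudes φ₁ = -22.355°, φ₂ = -58.810° and longitude difference Δλ = -36.542°:
cos c = sin φ₁ sin φ₂ + cos φ₁ cos φ₂ cos Δλ = (-0.3803)(-0.8555) + (0.9248)(0.5179)(0.8034) = 0.71017,
so c = arccos(0.71017) = 0.78105 rad.
Distance = R·c = 15793 × 0.7811 ≈ 12335 km.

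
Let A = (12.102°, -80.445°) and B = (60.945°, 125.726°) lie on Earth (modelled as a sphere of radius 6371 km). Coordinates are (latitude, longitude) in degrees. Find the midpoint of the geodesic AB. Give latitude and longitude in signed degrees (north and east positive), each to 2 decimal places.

Central angle δ = 1.8162 rad. Interpolating on the sphere with fraction f = 0.5:
P = [sin((1−f)δ)·A + sin(fδ)·B] / sin δ = 0.8127·A + 0.8127·B in Cartesian coordinates,
giving P = (-0.0986, -0.4632, 0.8808), i.e. latitude 61.74°, longitude -102.01°.

61.74°, -102.01°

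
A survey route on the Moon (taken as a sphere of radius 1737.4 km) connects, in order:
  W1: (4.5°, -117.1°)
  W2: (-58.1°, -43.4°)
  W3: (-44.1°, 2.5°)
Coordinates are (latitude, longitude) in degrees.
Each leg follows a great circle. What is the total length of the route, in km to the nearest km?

3535 km

Leg W1→W2: central angle 1.4895 rad, distance 2587.8 km.
Leg W2→W3: central angle 0.5454 rad, distance 947.6 km.
Total: 2587.8 + 947.6 ≈ 3535 km.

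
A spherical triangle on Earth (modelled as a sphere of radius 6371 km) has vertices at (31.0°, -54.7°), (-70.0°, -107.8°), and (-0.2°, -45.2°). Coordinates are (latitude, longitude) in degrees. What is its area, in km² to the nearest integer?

Side lengths (central angles): a = 1.4094, b = 0.5668, c = 1.8838 rad; semiperimeter s = 1.9300.
By l'Huilier's theorem, tan(E/4) = √[tan(s/2) tan((s−a)/2) tan((s−b)/2) tan((s−c)/2)], giving spherical excess E = 0.3388 rad.
Area = E·R² = 0.3388 × (6371)² ≈ 13752257 km².

13752257 km²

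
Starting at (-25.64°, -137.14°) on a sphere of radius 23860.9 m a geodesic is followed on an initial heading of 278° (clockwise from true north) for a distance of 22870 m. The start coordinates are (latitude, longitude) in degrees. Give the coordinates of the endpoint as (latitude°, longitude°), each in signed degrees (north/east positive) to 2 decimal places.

-8.40°, 167.86°

Angular distance δ = d/R = 22870/23860.9 = 0.95847 rad; initial bearing θ = 4.8520 rad.
sin φ₂ = sin φ₁ cos δ + cos φ₁ sin δ cos θ = (-0.4327)(0.5748) + (0.9015)(0.8183)(0.1392) = -0.1460, so φ₂ = -8.40°.
Δλ = atan2(sin θ sin δ cos φ₁, cos δ − sin φ₁ sin φ₂) = atan2(-0.7306, 0.5116) = -54.998°.
λ₂ = -137.140° − 54.998° = -192.14° → 167.86° after wrapping to (−180°, 180°].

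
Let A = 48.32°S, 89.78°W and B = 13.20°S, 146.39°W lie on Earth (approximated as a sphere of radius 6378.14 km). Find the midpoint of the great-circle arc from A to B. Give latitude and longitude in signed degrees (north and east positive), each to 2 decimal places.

-33.92°, -123.88°

Central angle δ = 1.0159 rad. Interpolating on the sphere with fraction f = 0.5:
P = [sin((1−f)δ)·A + sin(fδ)·B] / sin δ = 0.5723·A + 0.5723·B in Cartesian coordinates,
giving P = (-0.4625, -0.6889, -0.5581), i.e. latitude -33.92°, longitude -123.88°.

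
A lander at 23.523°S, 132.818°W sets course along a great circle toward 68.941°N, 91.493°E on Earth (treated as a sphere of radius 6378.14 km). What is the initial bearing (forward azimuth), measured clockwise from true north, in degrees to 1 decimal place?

341.6°

With φ₁ = -0.4106, φ₂ = 1.2032, Δλ = -2.3682 rad, the forward-azimuth formula gives
θ = atan2( sin Δλ cos φ₂ , cos φ₁ sin φ₂ − sin φ₁ cos φ₂ cos Δλ ) = atan2(-0.2510, 0.7530) = -18.43°.
Adding 360° brings this into [0°, 360°): 341.6°.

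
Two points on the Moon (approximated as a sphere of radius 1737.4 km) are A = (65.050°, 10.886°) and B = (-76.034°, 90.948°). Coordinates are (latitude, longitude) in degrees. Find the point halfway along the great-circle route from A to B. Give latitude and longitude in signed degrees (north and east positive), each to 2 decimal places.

-6.98°, 38.04°

The central angle between A and B is δ = 2.6106 rad.
With f = 0.5, the slerp weights are sin((1−f)δ)/sin δ = 1.9056 and sin(fδ)/sin δ = 1.9056.
Weighted sum of the unit vectors: (1.9056)·(0.4142,0.0797,0.9067) + (1.9056)·(-0.0040,0.2413,-0.9704) = (0.7817, 0.6116, -0.1215).
Converting back: φ = atan2(z, √(x²+y²)) = -6.98°, λ = atan2(y, x) = 38.04°.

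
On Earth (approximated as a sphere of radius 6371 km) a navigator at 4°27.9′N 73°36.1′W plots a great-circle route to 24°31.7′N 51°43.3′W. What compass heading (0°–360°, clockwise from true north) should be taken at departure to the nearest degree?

With φ₁ = 0.0779, φ₂ = 0.4281, Δλ = 0.3819 rad, the forward-azimuth formula gives
θ = atan2( sin Δλ cos φ₂ , cos φ₁ sin φ₂ − sin φ₁ cos φ₂ cos Δλ ) = atan2(0.3390, 0.3482) = 44.24°.
So the initial bearing is 44°.

44°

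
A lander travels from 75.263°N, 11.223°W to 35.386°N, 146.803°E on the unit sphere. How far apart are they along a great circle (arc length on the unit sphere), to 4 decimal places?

With latitudes φ₁ = 75.263°, φ₂ = 35.386° and longitude difference Δλ = 158.026°:
cos c = sin φ₁ sin φ₂ + cos φ₁ cos φ₂ cos Δλ = (0.9671)(0.5791) + (0.2544)(0.8153)(-0.9274) = 0.36771,
so c = arccos(0.36771) = 1.19425 rad.
On the unit sphere the arc length equals the central angle: 1.1943.

1.1943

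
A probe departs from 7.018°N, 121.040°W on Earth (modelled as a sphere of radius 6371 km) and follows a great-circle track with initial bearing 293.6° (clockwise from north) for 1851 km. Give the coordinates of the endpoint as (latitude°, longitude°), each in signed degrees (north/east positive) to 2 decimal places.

Angular distance δ = d/R = 1851/6371 = 0.29054 rad; initial bearing θ = 5.1243 rad.
sin φ₂ = sin φ₁ cos δ + cos φ₁ sin δ cos θ = (0.1222)(0.9581) + (0.9925)(0.2865)(0.4003) = 0.2309, so φ₂ = 13.35°.
Δλ = atan2(sin θ sin δ cos φ₁, cos δ − sin φ₁ sin φ₂) = atan2(-0.2605, 0.9299) = -15.652°.
λ₂ = -121.040° − 15.652° = -136.69°.

13.35°, -136.69°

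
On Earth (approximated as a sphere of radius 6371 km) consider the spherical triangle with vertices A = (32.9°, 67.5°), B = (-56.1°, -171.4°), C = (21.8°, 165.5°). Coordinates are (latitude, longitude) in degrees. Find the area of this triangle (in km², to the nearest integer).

70942192 km²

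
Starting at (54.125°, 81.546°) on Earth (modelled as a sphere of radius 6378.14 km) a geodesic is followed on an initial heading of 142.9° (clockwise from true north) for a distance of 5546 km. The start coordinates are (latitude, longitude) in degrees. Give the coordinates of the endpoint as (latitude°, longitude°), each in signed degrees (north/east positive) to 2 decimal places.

9.54°, 109.41°

Angular distance δ = d/R = 5546/6378.14 = 0.86953 rad; initial bearing θ = 2.4941 rad.
sin φ₂ = sin φ₁ cos δ + cos φ₁ sin δ cos θ = (0.8103)(0.6452) + (0.5860)(0.7640)(-0.7976) = 0.1657, so φ₂ = 9.54°.
Δλ = atan2(sin θ sin δ cos φ₁, cos δ − sin φ₁ sin φ₂) = atan2(0.2701, 0.5109) = 27.861°.
λ₂ = 81.546° + 27.861° = 109.41°.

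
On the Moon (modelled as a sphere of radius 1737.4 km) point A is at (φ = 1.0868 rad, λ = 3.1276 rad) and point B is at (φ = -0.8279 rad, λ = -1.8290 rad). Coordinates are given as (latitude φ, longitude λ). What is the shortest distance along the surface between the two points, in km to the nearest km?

Let φ₁ = 1.0868 rad, φ₂ = -0.8279 rad, and Δλ = 1.3266 rad.
cos c = sin φ₁ sin φ₂ + cos φ₁ cos φ₂ cos Δλ = (0.8851)(-0.7365) + (0.4653)(0.6764)(0.2418) = -0.57581,
so c = arccos(-0.57581) = 2.18440 rad.
Distance = R·c = 1737.4 × 2.1844 ≈ 3795 km.

3795 km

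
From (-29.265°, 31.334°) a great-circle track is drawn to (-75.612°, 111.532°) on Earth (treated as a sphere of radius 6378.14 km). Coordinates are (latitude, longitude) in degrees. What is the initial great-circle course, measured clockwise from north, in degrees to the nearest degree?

163°

Δλ = 80.198° = 1.3997 rad.
y = sin Δλ · cos φ₂ = (0.9854)(0.2485) = 0.2449
x = cos φ₁ sin φ₂ − sin φ₁ cos φ₂ cos Δλ = (0.8724)(-0.9686) − (-0.4888)(0.2485)(0.1702) = -0.8243
θ = atan2(y, x) = 163.46°, so the bearing is 163°.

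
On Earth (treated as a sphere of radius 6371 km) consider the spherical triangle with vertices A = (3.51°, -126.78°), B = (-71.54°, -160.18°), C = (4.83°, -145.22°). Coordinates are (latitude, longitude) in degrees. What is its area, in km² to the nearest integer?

Side lengths (central angles): a = 1.3439, b = 0.3218, c = 1.3635 rad; semiperimeter s = 1.5146.
By l'Huilier's theorem, tan(E/4) = √[tan(s/2) tan((s−a)/2) tan((s−b)/2) tan((s−c)/2)], giving spherical excess E = 0.2575 rad.
Area = E·R² = 0.2575 × (6371)² ≈ 10452478 km².

10452478 km²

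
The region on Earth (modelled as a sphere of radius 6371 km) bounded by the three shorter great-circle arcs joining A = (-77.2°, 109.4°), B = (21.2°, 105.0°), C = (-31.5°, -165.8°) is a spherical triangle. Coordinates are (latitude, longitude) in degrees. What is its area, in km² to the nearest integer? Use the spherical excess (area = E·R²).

49277988 km²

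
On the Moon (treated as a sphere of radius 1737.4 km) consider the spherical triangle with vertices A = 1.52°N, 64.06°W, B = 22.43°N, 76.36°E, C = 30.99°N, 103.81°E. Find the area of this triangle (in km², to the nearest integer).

3495440 km²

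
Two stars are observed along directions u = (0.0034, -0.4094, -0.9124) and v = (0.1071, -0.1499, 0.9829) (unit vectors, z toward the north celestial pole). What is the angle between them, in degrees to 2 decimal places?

u·v = -0.8351; |u| = 1.0000, |v| = 1.0000.
cos θ = (u·v)/(|u||v|) = -0.8350, so θ = 146.62°.

146.62°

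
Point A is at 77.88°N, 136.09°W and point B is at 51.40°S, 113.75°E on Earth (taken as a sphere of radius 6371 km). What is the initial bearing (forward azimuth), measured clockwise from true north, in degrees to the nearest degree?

With φ₁ = 1.3593, φ₂ = -0.8971, Δλ = -1.9227 rad, the forward-azimuth formula gives
θ = atan2( sin Δλ cos φ₂ , cos φ₁ sin φ₂ − sin φ₁ cos φ₂ cos Δλ ) = atan2(-0.5857, 0.0461) = -85.50°.
Adding 360° brings this into [0°, 360°): 275°.

275°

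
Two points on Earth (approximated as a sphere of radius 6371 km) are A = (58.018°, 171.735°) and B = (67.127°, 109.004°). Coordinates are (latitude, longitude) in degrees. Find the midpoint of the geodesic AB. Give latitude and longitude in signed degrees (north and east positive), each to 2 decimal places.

66.01°, 145.72°

The central angle between A and B is δ = 0.5036 rad.
With f = 0.5, the slerp weights are sin((1−f)δ)/sin δ = 0.5163 and sin(fδ)/sin δ = 0.5163.
Weighted sum of the unit vectors: (0.5163)·(-0.5242,0.0761,0.8482) + (0.5163)·(-0.1266,0.3675,0.9214) = (-0.3360, 0.2290, 0.9136).
Converting back: φ = atan2(z, √(x²+y²)) = 66.01°, λ = atan2(y, x) = 145.72°.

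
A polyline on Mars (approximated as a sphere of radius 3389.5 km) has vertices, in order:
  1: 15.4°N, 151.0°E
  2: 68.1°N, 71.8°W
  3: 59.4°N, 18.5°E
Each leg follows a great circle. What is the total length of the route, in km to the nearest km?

7578 km

Leg 1→2: central angle 1.5883 rad, distance 5383.4 km.
Leg 2→3: central angle 0.6474 rad, distance 2194.5 km.
Total: 5383.4 + 2194.5 ≈ 7578 km.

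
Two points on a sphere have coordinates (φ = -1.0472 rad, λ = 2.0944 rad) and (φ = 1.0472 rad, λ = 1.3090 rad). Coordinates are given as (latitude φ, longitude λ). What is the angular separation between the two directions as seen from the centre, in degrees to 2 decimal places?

In radians: φ₁ = -1.0472, φ₂ = 1.0472, Δλ = -45.000° = -0.7854 rad.
Haversine: a = sin²(Δφ/2) + cos φ₁ cos φ₂ sin²(Δλ/2) = 0.7500 + (0.5000)(0.5000)(0.1464) = 0.78661.
Central angle c = 2·arcsin(√a) = 2.18124 rad.
So the angular separation is 124.98°.

124.98°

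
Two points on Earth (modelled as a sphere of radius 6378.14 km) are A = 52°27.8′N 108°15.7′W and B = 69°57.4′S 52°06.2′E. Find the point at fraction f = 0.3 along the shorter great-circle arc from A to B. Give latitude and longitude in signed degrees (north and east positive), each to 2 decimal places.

The central angle between A and B is δ = 2.7982 rad.
With f = 0.3, the slerp weights are sin((1−f)δ)/sin δ = 2.7493 and sin(fδ)/sin δ = 2.2105.
Weighted sum of the unit vectors: (2.7493)·(-0.1909,-0.5786,0.7930) + (2.2105)·(0.2105,0.2705,-0.9394) = (-0.0595, -0.9928, 0.1035).
Converting back: φ = atan2(z, √(x²+y²)) = 5.94°, λ = atan2(y, x) = -93.43°.

5.94°, -93.43°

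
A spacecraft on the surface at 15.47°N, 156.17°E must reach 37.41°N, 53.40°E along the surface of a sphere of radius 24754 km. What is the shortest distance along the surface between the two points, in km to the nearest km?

39061 km

With latitudes φ₁ = 15.470°, φ₂ = 37.410° and longitude difference Δλ = -102.770°:
cos c = sin φ₁ sin φ₂ + cos φ₁ cos φ₂ cos Δλ = (0.2667)(0.6075) + (0.9638)(0.7943)(-0.2210) = -0.00717,
so c = arccos(-0.00717) = 1.57796 rad.
Distance = R·c = 24754 × 1.5780 ≈ 39061 km.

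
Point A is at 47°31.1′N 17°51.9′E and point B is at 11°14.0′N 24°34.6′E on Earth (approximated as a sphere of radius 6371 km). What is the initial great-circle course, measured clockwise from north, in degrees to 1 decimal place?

168.9°

Δλ = 6.712° = 0.1171 rad.
y = sin Δλ · cos φ₂ = (0.1169)(0.9808) = 0.1146
x = cos φ₁ sin φ₂ − sin φ₁ cos φ₂ cos Δλ = (0.6754)(0.1948) − (0.7375)(0.9808)(0.9931) = -0.5868
θ = atan2(y, x) = 168.95°, so the bearing is 168.9°.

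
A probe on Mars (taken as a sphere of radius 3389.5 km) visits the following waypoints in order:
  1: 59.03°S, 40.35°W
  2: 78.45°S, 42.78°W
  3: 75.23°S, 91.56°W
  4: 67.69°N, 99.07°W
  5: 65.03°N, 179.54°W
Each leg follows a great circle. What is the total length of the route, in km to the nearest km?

12051 km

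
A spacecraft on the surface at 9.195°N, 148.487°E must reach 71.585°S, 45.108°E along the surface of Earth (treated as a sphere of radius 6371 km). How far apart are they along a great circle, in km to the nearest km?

With latitudes φ₁ = 9.195°, φ₂ = -71.585° and longitude difference Δλ = -103.379°:
cos c = sin φ₁ sin φ₂ + cos φ₁ cos φ₂ cos Δλ = (0.1598)(-0.9488) + (0.9872)(0.3159)(-0.2314) = -0.22377,
so c = arccos(-0.22377) = 1.79648 rad.
Distance = R·c = 6371 × 1.7965 ≈ 11445 km.

11445 km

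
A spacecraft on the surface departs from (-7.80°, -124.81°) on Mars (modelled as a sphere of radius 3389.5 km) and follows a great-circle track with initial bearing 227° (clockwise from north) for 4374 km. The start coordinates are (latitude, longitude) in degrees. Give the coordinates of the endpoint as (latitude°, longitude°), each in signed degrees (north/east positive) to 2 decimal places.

-43.38°, 159.95°

Angular distance δ = d/R = 4374/3389.5 = 1.29046 rad; initial bearing θ = 3.9619 rad.
sin φ₂ = sin φ₁ cos δ + cos φ₁ sin δ cos θ = (-0.1357)(0.2767) + (0.9907)(0.9610)(-0.6820) = -0.6869, so φ₂ = -43.38°.
Δλ = atan2(sin θ sin δ cos φ₁, cos δ − sin φ₁ sin φ₂) = atan2(-0.6963, 0.1835) = -75.239°.
λ₂ = -124.810° − 75.239° = -200.05° → 159.95° after wrapping to (−180°, 180°].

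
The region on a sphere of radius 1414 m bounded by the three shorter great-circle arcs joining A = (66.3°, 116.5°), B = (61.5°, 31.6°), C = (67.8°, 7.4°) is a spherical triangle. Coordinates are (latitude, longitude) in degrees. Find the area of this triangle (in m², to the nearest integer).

Side lengths (central angles): a = 0.2096, b = 0.6467, c = 0.6063 rad; semiperimeter s = 0.7313.
By l'Huilier's theorem, tan(E/4) = √[tan(s/2) tan((s−a)/2) tan((s−b)/2) tan((s−c)/2)], giving spherical excess E = 0.0658 rad.
Area = E·R² = 0.0658 × (1414)² ≈ 131570 m².

131570 m²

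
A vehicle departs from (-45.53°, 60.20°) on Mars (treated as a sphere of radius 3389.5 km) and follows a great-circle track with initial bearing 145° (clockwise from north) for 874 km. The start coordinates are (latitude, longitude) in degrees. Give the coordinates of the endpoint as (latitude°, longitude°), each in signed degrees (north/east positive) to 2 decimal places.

-56.76°, 75.68°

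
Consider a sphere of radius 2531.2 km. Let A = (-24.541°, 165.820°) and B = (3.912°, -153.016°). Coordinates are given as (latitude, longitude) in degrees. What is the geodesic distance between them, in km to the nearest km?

2169 km

In radians: φ₁ = -0.4283, φ₂ = 0.0683, Δλ = 41.164° = 0.7184 rad.
Haversine: a = sin²(Δφ/2) + cos φ₁ cos φ₂ sin²(Δλ/2) = 0.0604 + (0.9097)(0.9977)(0.1236) = 0.17256.
Central angle c = 2·arcsin(√a) = 0.85676 rad.
Distance = R·c = 2531.2 × 0.8568 ≈ 2169 km.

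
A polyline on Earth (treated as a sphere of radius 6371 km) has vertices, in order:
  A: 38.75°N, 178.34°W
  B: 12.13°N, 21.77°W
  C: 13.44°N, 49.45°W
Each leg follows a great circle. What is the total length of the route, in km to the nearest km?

16860 km

Leg A→B: central angle 2.1750 rad, distance 13856.7 km.
Leg B→C: central angle 0.4714 rad, distance 3003.6 km.
Total: 13856.7 + 3003.6 ≈ 16860 km.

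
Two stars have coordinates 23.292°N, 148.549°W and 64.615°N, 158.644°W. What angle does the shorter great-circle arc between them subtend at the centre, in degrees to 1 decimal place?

41.8°

In radians: φ₁ = 0.4065, φ₂ = 1.1277, Δλ = -10.095° = -0.1762 rad.
cos c = sin φ₁ sin φ₂ + cos φ₁ cos φ₂ cos Δλ = (0.3954)(0.9034) + (0.9185)(0.4287)(0.9845) = 0.74490,
so c = arccos(0.74490) = 0.73041 rad.
So the angular separation is 41.8°.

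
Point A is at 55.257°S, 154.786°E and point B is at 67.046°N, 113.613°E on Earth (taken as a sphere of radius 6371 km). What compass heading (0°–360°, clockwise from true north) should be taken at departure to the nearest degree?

With φ₁ = -0.9644, φ₂ = 1.1702, Δλ = -0.7186 rad, the forward-azimuth formula gives
θ = atan2( sin Δλ cos φ₂ , cos φ₁ sin φ₂ − sin φ₁ cos φ₂ cos Δλ ) = atan2(-0.2567, 0.7660) = -18.53°.
Adding 360° brings this into [0°, 360°): 341°.

341°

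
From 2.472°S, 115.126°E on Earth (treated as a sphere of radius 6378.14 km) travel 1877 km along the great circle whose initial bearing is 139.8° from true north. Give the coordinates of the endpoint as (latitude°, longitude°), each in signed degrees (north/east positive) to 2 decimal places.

Angular distance δ = d/R = 1877/6378.14 = 0.29429 rad; initial bearing θ = 2.4400 rad.
sin φ₂ = sin φ₁ cos δ + cos φ₁ sin δ cos θ = (-0.0431)(0.9570) + (0.9991)(0.2901)(-0.7638) = -0.2626, so φ₂ = -15.23°.
Δλ = atan2(sin θ sin δ cos φ₁, cos δ − sin φ₁ sin φ₂) = atan2(0.1870, 0.9457) = 11.188°.
λ₂ = 115.126° + 11.188° = 126.31°.

-15.23°, 126.31°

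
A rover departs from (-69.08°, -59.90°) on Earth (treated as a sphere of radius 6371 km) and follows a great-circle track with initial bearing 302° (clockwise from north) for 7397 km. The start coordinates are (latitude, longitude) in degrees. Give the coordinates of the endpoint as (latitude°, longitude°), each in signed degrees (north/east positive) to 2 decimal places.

-11.45°, -112.43°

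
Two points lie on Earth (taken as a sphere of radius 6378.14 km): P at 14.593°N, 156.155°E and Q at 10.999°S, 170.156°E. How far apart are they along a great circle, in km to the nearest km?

Let φ₁ = 0.2547 rad, φ₂ = -0.1920 rad, and Δλ = 0.2444 rad.
cos c = sin φ₁ sin φ₂ + cos φ₁ cos φ₂ cos Δλ = (0.2520)(-0.1908) + (0.9677)(0.9816)(0.9703) = 0.87367,
so c = arccos(0.87367) = 0.50810 rad.
Distance = R·c = 6378.14 × 0.5081 ≈ 3241 km.

3241 km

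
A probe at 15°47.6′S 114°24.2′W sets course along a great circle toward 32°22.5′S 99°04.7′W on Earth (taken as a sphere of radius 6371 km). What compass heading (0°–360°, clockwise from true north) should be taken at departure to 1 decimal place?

142.8°

Δλ = 15.325° = 0.2675 rad.
y = sin Δλ · cos φ₂ = (0.2643)(0.8446) = 0.2232
x = cos φ₁ sin φ₂ − sin φ₁ cos φ₂ cos Δλ = (0.9622)(-0.5355) − (-0.2722)(0.8446)(0.9644) = -0.2936
θ = atan2(y, x) = 142.75°, so the bearing is 142.8°.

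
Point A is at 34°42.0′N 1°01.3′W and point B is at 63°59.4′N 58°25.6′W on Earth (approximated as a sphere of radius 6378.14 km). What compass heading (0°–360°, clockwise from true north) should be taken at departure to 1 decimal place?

328.6°

Δλ = -57.405° = -1.0019 rad.
y = sin Δλ · cos φ₂ = (-0.8425)(0.4385) = -0.3695
x = cos φ₁ sin φ₂ − sin φ₁ cos φ₂ cos Δλ = (0.8221)(0.8987) − (0.5693)(0.4385)(0.5387) = 0.6044
θ = atan2(y, x) = -31.44°; adding 360° gives 328.6°.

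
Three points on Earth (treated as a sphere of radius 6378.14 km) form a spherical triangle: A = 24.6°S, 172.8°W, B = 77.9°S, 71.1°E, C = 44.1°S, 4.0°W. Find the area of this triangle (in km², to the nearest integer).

Side lengths (central angles): a = 0.7682, b = 1.9292, c = 1.2417 rad; semiperimeter s = 1.9696.
By l'Huilier's theorem, tan(E/4) = √[tan(s/2) tan((s−a)/2) tan((s−b)/2) tan((s−c)/2)], giving spherical excess E = 0.3553 rad.
Area = E·R² = 0.3553 × (6378.14)² ≈ 14452599 km².

14452599 km²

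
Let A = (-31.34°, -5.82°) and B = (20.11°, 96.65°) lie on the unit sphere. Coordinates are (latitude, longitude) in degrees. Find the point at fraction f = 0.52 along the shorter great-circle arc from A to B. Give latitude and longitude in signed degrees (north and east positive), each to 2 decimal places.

Central angle δ = 1.9305 rad. Interpolating on the sphere with fraction f = 0.52:
P = [sin((1−f)δ)·A + sin(fδ)·B] / sin δ = 0.8543·A + 0.9012·B in Cartesian coordinates,
giving P = (0.6279, 0.7666, -0.1345), i.e. latitude -7.73°, longitude 50.68°.

-7.73°, 50.68°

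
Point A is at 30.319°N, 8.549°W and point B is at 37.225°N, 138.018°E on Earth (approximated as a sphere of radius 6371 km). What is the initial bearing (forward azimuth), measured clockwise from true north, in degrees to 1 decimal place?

27.1°

With φ₁ = 0.5292, φ₂ = 0.6497, Δλ = 2.5581 rad, the forward-azimuth formula gives
θ = atan2( sin Δλ cos φ₂ , cos φ₁ sin φ₂ − sin φ₁ cos φ₂ cos Δλ ) = atan2(0.4387, 0.8577) = 27.09°.
So the initial bearing is 27.1°.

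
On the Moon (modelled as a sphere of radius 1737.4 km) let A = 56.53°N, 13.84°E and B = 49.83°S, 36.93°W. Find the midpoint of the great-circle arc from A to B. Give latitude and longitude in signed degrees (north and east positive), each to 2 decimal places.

The central angle between A and B is δ = 1.9959 rad.
With f = 0.5, the slerp weights are sin((1−f)δ)/sin δ = 0.9225 and sin(fδ)/sin δ = 0.9225.
Weighted sum of the unit vectors: (0.9225)·(0.5355,0.1319,0.8342) + (0.9225)·(0.5156,-0.3876,-0.7641) = (0.9696, -0.2358, 0.0646).
Converting back: φ = atan2(z, √(x²+y²)) = 3.70°, λ = atan2(y, x) = -13.67°.

3.70°, -13.67°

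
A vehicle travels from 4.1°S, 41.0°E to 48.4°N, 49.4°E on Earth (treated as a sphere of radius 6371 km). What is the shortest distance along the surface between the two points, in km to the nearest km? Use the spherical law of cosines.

5895 km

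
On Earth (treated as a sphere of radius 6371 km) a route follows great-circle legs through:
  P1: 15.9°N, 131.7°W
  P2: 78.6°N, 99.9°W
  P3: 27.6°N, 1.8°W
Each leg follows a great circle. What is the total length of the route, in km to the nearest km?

14354 km

Leg P1→P2: central angle 1.1262 rad, distance 7174.9 km.
Leg P2→P3: central angle 1.1269 rad, distance 7179.4 km.
Total: 7174.9 + 7179.4 ≈ 14354 km.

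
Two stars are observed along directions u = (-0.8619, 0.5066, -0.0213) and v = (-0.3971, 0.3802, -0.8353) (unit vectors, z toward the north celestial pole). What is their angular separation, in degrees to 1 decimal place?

56.4°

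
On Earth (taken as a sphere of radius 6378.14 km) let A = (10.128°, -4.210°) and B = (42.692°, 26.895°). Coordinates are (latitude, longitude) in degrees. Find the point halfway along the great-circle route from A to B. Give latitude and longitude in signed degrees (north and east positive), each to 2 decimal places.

Central angle δ = 0.7396 rad. Interpolating on the sphere with fraction f = 0.5:
P = [sin((1−f)δ)·A + sin(fδ)·B] / sin δ = 0.5362·A + 0.5362·B in Cartesian coordinates,
giving P = (0.8780, 0.1395, 0.4579), i.e. latitude 27.25°, longitude 9.03°.

27.25°, 9.03°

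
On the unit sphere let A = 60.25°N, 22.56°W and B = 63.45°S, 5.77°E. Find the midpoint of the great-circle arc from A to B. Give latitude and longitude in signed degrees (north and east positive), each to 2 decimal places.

-1.65°, -9.15°

The central angle between A and B is δ = 2.1913 rad.
With f = 0.5, the slerp weights are sin((1−f)δ)/sin δ = 1.0929 and sin(fδ)/sin δ = 1.0929.
Weighted sum of the unit vectors: (1.0929)·(0.4582,-0.1904,0.8682) + (1.0929)·(0.4447,0.0449,-0.8945) = (0.9869, -0.1590, -0.0288).
Converting back: φ = atan2(z, √(x²+y²)) = -1.65°, λ = atan2(y, x) = -9.15°.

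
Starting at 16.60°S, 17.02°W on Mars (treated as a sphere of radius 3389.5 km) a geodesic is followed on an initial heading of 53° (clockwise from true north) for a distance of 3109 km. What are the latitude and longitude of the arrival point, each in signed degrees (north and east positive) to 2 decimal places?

16.51°, 24.38°

Angular distance δ = d/R = 3109/3389.5 = 0.91724 rad; initial bearing θ = 0.9250 rad.
sin φ₂ = sin φ₁ cos δ + cos φ₁ sin δ cos θ = (-0.2857)(0.6080) + (0.9583)(0.7939)(0.6018) = 0.2842, so φ₂ = 16.51°.
Δλ = atan2(sin θ sin δ cos φ₁, cos δ − sin φ₁ sin φ₂) = atan2(0.6076, 0.6892) = 41.401°.
λ₂ = -17.020° + 41.401° = 24.38°.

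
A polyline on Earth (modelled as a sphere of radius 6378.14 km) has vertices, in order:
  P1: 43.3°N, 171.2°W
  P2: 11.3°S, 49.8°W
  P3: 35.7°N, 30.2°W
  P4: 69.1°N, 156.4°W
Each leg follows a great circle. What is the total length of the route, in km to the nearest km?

Leg P1→P2: central angle 2.1016 rad, distance 13404.2 km.
Leg P2→P3: central angle 0.8817 rad, distance 5623.5 km.
Leg P3→P4: central angle 1.1874 rad, distance 7573.6 km.
Total: 13404.2 + 5623.5 + 7573.6 ≈ 26601 km.

26601 km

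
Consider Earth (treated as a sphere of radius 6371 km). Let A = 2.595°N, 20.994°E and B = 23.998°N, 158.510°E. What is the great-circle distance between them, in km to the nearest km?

With latitudes φ₁ = 2.595°, φ₂ = 23.998° and longitude difference Δλ = 137.516°:
cos c = sin φ₁ sin φ₂ + cos φ₁ cos φ₂ cos Δλ = (0.0453)(0.4067) + (0.9990)(0.9136)(-0.7375) = -0.65461,
so c = arccos(-0.65461) = 2.28447 rad.
Distance = R·c = 6371 × 2.2845 ≈ 14554 km.

14554 km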